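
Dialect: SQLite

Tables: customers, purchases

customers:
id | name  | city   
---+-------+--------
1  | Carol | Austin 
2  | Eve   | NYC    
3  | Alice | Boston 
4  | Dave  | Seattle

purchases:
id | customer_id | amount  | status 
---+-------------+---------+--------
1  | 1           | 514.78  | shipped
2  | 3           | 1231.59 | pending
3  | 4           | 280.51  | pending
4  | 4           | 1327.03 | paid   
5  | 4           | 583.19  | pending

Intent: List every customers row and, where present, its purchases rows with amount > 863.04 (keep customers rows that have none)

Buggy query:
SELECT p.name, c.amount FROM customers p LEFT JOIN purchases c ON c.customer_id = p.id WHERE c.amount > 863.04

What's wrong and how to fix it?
Bug: Filtering c.amount in WHERE discards the NULL rows produced by LEFT JOIN, turning it into an inner join

Fix: Put 'c.amount > 863.04' in the JOIN's ON clause instead of WHERE

Corrected query:
SELECT p.name, c.amount FROM customers p LEFT JOIN purchases c ON c.customer_id = p.id AND c.amount > 863.04

Result:
name  | amount 
------+--------
Carol | NULL   
Eve   | NULL   
Alice | 1231.59
Dave  | 1327.03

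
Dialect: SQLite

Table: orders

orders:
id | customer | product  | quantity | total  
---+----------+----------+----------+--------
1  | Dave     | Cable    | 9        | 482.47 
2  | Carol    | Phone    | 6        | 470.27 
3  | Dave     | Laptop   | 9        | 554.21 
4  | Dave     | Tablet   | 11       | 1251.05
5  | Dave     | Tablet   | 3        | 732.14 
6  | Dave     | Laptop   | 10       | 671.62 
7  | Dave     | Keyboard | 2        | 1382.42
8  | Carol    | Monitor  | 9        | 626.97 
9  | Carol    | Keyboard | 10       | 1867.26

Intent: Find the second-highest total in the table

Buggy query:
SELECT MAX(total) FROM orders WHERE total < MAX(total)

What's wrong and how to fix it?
Bug: MAX(total) on the right of the comparison is an aggregate-in-WHERE error

Fix: Compute the overall MAX in a subquery, then take MAX of rows below it

Corrected query:
SELECT MAX(total) FROM orders WHERE total < (SELECT MAX(total) FROM orders)

Result:
MAX(total)
----------
1382.42   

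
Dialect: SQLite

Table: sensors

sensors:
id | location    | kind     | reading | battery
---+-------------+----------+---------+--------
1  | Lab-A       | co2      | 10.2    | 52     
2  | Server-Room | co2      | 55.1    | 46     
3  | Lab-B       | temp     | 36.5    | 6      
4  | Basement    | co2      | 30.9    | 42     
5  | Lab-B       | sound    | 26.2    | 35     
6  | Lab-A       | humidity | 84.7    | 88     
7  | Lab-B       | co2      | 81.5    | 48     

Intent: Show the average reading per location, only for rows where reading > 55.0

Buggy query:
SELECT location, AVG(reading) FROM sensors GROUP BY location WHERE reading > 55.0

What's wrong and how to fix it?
Bug: Row-level WHERE must come before GROUP BY in the clause order

Fix: Place WHERE between FROM and GROUP BY

Corrected query:
SELECT location, AVG(reading) FROM sensors WHERE reading > 55.0 GROUP BY location

Result:
location    | AVG(reading)
------------+-------------
Lab-A       | 84.7        
Lab-B       | 81.5        
Server-Room | 55.1        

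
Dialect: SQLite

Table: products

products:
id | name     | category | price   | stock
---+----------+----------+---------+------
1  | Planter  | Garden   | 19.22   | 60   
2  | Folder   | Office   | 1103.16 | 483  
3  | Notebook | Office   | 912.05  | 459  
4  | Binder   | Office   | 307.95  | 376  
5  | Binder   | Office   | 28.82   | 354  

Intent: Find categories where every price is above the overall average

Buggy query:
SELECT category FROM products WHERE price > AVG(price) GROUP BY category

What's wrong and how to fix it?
Bug: AVG() is an aggregate; it can't sit directly in WHERE

Fix: Use a subquery for AVG and a HAVING MIN(...) filter so the condition holds for every row in the group

Corrected query:
SELECT category FROM products GROUP BY category HAVING MIN(price) > (SELECT AVG(price) FROM products)

Result:
(no rows)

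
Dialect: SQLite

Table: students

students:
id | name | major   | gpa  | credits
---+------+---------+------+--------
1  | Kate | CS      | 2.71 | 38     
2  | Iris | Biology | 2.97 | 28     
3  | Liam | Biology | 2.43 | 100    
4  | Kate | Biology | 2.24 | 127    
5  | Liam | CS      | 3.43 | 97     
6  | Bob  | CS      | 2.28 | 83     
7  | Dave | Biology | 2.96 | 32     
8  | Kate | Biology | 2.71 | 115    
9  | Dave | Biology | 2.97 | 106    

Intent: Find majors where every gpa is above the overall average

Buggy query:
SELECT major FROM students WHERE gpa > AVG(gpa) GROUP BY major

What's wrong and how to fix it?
Bug: WHERE evaluates per row before aggregation, so AVG() is unavailable

Fix: Compute the overall average in a scalar subquery and compare each group's MIN against it in HAVING

Corrected query:
SELECT major FROM students GROUP BY major HAVING MIN(gpa) > (SELECT AVG(gpa) FROM students)

Result:
(no rows)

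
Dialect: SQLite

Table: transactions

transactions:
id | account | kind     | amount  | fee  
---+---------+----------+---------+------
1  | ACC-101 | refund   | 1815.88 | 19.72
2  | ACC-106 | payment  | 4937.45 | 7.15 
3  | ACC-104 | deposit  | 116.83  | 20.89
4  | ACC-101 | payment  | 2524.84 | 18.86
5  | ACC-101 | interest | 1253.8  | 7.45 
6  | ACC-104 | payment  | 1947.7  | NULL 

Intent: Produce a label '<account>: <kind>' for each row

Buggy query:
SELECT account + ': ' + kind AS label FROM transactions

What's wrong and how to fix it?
Bug: SQLite uses || for string concatenation; + coerces text to numbers (yielding 0)

Fix: Replace + with || to concatenate text

Corrected query:
SELECT account || ': ' || kind AS label FROM transactions

Result:
label            
-----------------
ACC-101: refund  
ACC-106: payment 
ACC-104: deposit 
ACC-101: payment 
ACC-101: interest
ACC-104: payment 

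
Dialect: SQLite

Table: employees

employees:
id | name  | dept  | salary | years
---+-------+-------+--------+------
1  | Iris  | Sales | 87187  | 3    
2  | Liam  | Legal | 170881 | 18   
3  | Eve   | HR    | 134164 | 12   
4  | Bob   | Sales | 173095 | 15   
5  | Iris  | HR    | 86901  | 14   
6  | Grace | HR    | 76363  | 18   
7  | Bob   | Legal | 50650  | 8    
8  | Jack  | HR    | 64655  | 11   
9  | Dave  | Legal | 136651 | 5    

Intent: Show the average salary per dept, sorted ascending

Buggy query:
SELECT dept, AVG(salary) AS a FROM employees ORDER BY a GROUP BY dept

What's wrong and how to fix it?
Bug: GROUP BY must precede ORDER BY

Fix: Reorder: SELECT … FROM … GROUP BY … ORDER BY …

Corrected query:
SELECT dept, AVG(salary) AS a FROM employees GROUP BY dept ORDER BY a

Result:
dept  | a       
------+---------
HR    | 90520.75
Legal | 119394  
Sales | 130141  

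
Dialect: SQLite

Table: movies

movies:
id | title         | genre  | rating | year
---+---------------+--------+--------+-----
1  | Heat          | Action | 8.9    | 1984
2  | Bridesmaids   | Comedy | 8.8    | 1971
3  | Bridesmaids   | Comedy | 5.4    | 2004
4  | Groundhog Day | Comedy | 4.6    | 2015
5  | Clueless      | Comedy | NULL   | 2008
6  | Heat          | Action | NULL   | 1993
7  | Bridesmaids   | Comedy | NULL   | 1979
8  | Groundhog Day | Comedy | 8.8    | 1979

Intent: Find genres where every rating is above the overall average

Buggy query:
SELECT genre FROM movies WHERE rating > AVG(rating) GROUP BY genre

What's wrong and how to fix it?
Bug: WHERE evaluates per row before aggregation, so AVG() is unavailable

Fix: Use a subquery for AVG and a HAVING MIN(...) filter so the condition holds for every row in the group

Corrected query:
SELECT genre FROM movies GROUP BY genre HAVING MIN(rating) > (SELECT AVG(rating) FROM movies)

Result:
genre 
------
Action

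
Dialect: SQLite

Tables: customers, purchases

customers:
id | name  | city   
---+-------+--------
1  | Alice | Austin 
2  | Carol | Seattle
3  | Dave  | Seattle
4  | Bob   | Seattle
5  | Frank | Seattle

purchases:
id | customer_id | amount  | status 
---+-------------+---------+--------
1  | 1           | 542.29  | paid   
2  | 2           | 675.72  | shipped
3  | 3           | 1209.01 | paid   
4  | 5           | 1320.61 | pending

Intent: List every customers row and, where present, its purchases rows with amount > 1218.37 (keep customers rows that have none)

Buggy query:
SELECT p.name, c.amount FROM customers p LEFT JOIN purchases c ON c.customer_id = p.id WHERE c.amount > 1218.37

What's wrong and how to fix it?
Bug: A WHERE condition on the right-hand table after LEFT JOIN drops unmatched parents

Fix: Put 'c.amount > 1218.37' in the JOIN's ON clause instead of WHERE

Corrected query:
SELECT p.name, c.amount FROM customers p LEFT JOIN purchases c ON c.customer_id = p.id AND c.amount > 1218.37

Result:
name  | amount 
------+--------
Alice | NULL   
Carol | NULL   
Dave  | NULL   
Bob   | NULL   
Frank | 1320.61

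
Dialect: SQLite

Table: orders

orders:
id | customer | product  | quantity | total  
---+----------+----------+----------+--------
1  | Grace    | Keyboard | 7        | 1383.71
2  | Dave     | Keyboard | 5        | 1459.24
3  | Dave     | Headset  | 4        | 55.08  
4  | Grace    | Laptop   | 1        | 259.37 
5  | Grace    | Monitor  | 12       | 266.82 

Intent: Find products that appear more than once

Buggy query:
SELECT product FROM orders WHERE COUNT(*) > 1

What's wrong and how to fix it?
Bug: WHERE can't reference COUNT(*); aggregates are computed after WHERE

Fix: Group first, then use HAVING for the count condition

Corrected query:
SELECT product FROM orders GROUP BY product HAVING COUNT(*) > 1

Result:
product 
--------
Keyboard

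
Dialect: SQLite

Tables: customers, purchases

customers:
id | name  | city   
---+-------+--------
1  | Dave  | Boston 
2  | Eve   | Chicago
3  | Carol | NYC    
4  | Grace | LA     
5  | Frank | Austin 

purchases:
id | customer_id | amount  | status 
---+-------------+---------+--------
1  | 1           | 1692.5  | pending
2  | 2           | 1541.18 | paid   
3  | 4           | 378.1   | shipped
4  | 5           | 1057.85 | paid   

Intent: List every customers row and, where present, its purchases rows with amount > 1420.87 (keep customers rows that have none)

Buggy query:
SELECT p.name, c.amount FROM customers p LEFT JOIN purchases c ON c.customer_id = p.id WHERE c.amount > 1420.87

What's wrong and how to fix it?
Bug: A WHERE condition on the right-hand table after LEFT JOIN drops unmatched parents

Fix: Move the right-table condition into the ON clause so unmatched parents are kept

Corrected query:
SELECT p.name, c.amount FROM customers p LEFT JOIN purchases c ON c.customer_id = p.id AND c.amount > 1420.87

Result:
name  | amount 
------+--------
Dave  | 1692.5 
Eve   | 1541.18
Carol | NULL   
Grace | NULL   
Frank | NULL   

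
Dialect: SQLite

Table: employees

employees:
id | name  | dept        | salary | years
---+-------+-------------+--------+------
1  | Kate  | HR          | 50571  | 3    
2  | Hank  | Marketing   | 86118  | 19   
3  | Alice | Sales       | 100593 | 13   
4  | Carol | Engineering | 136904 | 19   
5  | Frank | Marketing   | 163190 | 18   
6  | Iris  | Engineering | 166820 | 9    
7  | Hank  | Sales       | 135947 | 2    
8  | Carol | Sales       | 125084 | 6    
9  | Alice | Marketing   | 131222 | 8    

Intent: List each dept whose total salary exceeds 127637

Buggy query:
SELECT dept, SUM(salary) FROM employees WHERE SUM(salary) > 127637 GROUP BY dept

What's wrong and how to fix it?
Bug: WHERE runs before GROUP BY, so aggregates aren't available there

Fix: Use HAVING (which filters groups after aggregation) instead of WHERE

Corrected query:
SELECT dept, SUM(salary) FROM employees GROUP BY dept HAVING SUM(salary) > 127637

Result:
dept        | SUM(salary)
------------+------------
Engineering | 303724     
Marketing   | 380530     
Sales       | 361624     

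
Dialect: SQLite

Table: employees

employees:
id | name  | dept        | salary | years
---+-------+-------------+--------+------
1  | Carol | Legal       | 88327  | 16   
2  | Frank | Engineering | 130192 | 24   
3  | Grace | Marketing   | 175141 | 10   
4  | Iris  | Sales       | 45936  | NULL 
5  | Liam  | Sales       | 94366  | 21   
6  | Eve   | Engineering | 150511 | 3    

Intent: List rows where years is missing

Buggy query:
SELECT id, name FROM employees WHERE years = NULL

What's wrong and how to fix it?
Bug: '= NULL' is always unknown in SQL three-valued logic, so no rows match

Fix: Replace '= NULL' with 'IS NULL'

Corrected query:
SELECT id, name FROM employees WHERE years IS NULL

Result:
id | name
---+-----
4  | Iris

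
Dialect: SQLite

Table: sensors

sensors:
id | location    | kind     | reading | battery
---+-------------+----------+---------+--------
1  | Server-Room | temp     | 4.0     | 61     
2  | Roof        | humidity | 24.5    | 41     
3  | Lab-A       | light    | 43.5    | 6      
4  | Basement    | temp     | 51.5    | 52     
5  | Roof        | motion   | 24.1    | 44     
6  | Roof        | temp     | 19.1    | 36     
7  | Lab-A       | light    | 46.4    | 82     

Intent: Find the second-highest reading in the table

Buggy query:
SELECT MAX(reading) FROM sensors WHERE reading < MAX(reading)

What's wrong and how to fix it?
Bug: The inner MAX is an aggregate inside WHERE, which is not allowed

Fix: Compute the overall MAX in a subquery, then take MAX of rows below it

Corrected query:
SELECT MAX(reading) FROM sensors WHERE reading < (SELECT MAX(reading) FROM sensors)

Result:
MAX(reading)
------------
46.4        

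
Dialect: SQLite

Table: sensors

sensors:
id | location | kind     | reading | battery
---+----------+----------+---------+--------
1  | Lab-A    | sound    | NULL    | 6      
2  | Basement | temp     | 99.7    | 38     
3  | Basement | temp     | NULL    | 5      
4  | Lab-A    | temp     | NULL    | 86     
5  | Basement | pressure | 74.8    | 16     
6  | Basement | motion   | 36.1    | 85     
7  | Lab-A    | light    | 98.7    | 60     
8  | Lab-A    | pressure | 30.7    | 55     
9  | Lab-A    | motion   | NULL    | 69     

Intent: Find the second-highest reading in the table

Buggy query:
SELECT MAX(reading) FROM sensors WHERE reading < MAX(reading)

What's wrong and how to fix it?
Bug: The inner MAX is an aggregate inside WHERE, which is not allowed

Fix: Compute the overall MAX in a subquery, then take MAX of rows below it

Corrected query:
SELECT MAX(reading) FROM sensors WHERE reading < (SELECT MAX(reading) FROM sensors)

Result:
MAX(reading)
------------
98.7        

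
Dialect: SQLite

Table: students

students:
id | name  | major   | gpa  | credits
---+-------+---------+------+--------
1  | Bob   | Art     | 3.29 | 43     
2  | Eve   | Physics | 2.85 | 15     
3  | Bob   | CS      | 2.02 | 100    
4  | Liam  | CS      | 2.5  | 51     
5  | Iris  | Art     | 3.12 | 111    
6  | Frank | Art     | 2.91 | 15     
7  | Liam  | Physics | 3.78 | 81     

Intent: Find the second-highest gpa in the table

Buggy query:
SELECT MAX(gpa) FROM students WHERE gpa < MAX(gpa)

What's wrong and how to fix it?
Bug: The inner MAX is an aggregate inside WHERE, which is not allowed

Fix: Compute the overall MAX in a subquery, then take MAX of rows below it

Corrected query:
SELECT MAX(gpa) FROM students WHERE gpa < (SELECT MAX(gpa) FROM students)

Result:
MAX(gpa)
--------
3.29    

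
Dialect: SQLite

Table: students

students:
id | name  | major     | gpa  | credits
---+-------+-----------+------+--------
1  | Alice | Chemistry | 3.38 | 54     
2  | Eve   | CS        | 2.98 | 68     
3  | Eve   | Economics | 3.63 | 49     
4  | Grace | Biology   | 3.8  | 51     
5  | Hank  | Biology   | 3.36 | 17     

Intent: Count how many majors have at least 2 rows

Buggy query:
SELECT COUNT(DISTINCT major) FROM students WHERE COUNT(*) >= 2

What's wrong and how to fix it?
Bug: COUNT(*) cannot appear in WHERE; the per-group count doesn't exist yet

Fix: Group first with HAVING COUNT(*) >= 2, then COUNT the resulting groups

Corrected query:
SELECT COUNT(*) FROM (SELECT major FROM students GROUP BY major HAVING COUNT(*) >= 2)

Result:
COUNT(*)
--------
1       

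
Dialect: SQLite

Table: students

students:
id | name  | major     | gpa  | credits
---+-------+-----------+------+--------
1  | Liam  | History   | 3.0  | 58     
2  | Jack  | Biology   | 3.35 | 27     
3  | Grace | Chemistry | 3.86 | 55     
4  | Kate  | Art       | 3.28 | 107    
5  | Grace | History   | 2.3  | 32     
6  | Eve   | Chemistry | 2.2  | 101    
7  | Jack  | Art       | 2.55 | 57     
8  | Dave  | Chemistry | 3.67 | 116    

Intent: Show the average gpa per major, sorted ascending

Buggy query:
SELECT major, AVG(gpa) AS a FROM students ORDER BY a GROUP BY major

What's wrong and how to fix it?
Bug: ORDER BY appears before GROUP BY; SQL clause order requires GROUP BY first

Fix: Move ORDER BY to the end, after GROUP BY

Corrected query:
SELECT major, AVG(gpa) AS a FROM students GROUP BY major ORDER BY a

Result:
major     | a       
----------+---------
History   | 2.65    
Art       | 2.915   
Chemistry | 3.243333
Biology   | 3.35    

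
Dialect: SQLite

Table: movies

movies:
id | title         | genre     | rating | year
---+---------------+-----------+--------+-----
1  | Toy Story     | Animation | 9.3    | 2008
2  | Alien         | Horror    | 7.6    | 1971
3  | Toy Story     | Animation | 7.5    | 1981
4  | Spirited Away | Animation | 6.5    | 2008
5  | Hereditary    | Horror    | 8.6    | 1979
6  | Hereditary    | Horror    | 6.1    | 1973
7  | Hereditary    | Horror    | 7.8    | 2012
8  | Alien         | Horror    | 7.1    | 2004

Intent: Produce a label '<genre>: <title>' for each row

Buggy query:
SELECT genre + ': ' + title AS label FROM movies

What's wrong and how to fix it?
Bug: '+' is numeric addition; on text columns SQLite converts them to 0 instead of concatenating

Fix: Replace + with || to concatenate text

Corrected query:
SELECT genre || ': ' || title AS label FROM movies

Result:
label                   
------------------------
Animation: Toy Story    
Horror: Alien           
Animation: Toy Story    
Animation: Spirited Away
Horror: Hereditary      
Horror: Hereditary      
Horror: Hereditary      
Horror: Alien           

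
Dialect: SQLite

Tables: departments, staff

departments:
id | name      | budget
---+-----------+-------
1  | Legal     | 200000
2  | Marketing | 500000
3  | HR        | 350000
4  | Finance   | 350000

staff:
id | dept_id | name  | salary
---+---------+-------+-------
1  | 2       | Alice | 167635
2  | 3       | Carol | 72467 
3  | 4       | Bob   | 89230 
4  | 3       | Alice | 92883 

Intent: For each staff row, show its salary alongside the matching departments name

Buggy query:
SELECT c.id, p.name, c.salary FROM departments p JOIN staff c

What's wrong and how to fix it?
Bug: Missing join condition: each staff row is matched to all departments rows instead of just its own

Fix: Add ON c.dept_id = p.id to the JOIN

Corrected query:
SELECT c.id, p.name, c.salary FROM departments p JOIN staff c ON c.dept_id = p.id

Result:
id | name      | salary
---+-----------+-------
1  | Marketing | 167635
2  | HR        | 72467 
3  | Finance   | 89230 
4  | HR        | 92883 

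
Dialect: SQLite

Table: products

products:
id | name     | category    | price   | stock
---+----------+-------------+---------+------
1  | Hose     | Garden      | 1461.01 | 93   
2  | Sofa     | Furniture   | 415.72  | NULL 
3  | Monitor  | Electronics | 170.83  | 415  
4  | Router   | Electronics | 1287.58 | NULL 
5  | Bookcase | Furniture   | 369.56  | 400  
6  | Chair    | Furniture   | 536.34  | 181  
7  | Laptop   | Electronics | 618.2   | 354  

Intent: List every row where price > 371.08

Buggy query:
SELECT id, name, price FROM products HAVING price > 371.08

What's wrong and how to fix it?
Bug: HAVING filters the output of aggregation, but this query has no GROUP BY and no aggregate functions, so SQLite rejects it (HAVING clause on a non-aggregate query); the condition here is per row

Fix: Replace HAVING with WHERE since the condition applies to individual rows

Corrected query:
SELECT id, name, price FROM products WHERE price > 371.08

Result:
id | name   | price  
---+--------+--------
1  | Hose   | 1461.01
2  | Sofa   | 415.72 
4  | Router | 1287.58
6  | Chair  | 536.34 
7  | Laptop | 618.2  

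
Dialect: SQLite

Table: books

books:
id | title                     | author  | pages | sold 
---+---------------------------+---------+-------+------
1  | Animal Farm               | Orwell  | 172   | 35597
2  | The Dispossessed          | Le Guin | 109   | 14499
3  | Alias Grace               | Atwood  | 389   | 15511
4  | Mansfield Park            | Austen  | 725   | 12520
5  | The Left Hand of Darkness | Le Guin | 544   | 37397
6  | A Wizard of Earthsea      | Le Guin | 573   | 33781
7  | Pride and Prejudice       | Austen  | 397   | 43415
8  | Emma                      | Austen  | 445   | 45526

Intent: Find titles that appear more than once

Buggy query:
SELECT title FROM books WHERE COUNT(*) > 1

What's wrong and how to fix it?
Bug: COUNT(*) is an aggregate and cannot be used in WHERE

Fix: Group first, then use HAVING for the count condition

Corrected query:
SELECT title FROM books GROUP BY title HAVING COUNT(*) > 1

Result:
(no rows)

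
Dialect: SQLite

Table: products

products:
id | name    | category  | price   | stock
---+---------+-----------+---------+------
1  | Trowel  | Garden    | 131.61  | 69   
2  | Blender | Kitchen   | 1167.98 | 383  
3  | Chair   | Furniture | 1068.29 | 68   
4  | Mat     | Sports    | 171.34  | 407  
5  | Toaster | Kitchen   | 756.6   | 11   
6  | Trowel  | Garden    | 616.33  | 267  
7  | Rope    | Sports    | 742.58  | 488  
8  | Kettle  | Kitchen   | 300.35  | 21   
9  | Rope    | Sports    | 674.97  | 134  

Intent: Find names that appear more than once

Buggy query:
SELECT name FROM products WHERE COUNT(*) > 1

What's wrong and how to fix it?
Bug: COUNT(*) is an aggregate and cannot be used in WHERE

Fix: Group first, then use HAVING for the count condition

Corrected query:
SELECT name FROM products GROUP BY name HAVING COUNT(*) > 1

Result:
name  
------
Rope  
Trowel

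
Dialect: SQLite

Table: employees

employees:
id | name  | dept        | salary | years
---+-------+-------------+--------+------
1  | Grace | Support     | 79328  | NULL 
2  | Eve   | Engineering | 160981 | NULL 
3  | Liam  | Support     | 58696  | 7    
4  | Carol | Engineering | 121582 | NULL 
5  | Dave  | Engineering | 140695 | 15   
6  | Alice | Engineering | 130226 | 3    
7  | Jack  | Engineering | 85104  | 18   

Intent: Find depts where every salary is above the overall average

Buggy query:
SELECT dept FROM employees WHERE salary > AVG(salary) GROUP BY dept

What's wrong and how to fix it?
Bug: WHERE evaluates per row before aggregation, so AVG() is unavailable

Fix: Compute the overall average in a scalar subquery and compare each group's MIN against it in HAVING

Corrected query:
SELECT dept FROM employees GROUP BY dept HAVING MIN(salary) > (SELECT AVG(salary) FROM employees)

Result:
(no rows)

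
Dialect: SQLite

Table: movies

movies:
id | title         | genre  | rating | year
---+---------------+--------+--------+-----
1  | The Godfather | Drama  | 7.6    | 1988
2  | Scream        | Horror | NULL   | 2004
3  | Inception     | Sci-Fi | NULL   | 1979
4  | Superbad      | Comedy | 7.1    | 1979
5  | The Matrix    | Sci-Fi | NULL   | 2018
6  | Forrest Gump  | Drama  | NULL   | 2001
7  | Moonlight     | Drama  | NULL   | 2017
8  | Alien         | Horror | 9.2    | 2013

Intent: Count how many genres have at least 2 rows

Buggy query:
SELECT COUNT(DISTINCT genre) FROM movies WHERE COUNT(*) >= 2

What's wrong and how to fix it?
Bug: COUNT(*) cannot appear in WHERE; the per-group count doesn't exist yet

Fix: Use a subquery that GROUPs and filters with HAVING, then count its rows

Corrected query:
SELECT COUNT(*) FROM (SELECT genre FROM movies GROUP BY genre HAVING COUNT(*) >= 2)

Result:
COUNT(*)
--------
3       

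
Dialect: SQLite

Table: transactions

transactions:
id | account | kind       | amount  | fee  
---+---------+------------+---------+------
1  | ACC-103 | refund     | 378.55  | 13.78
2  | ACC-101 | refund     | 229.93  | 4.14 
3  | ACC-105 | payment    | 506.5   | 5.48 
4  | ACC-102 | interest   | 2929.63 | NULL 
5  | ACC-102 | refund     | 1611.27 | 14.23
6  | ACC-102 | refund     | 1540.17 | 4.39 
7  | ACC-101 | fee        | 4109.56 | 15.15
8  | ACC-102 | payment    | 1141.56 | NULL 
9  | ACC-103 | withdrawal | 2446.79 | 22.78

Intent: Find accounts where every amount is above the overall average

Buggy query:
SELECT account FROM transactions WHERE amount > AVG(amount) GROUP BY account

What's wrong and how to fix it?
Bug: WHERE evaluates per row before aggregation, so AVG() is unavailable

Fix: Use a subquery for AVG and a HAVING MIN(...) filter so the condition holds for every row in the group

Corrected query:
SELECT account FROM transactions GROUP BY account HAVING MIN(amount) > (SELECT AVG(amount) FROM transactions)

Result:
(no rows)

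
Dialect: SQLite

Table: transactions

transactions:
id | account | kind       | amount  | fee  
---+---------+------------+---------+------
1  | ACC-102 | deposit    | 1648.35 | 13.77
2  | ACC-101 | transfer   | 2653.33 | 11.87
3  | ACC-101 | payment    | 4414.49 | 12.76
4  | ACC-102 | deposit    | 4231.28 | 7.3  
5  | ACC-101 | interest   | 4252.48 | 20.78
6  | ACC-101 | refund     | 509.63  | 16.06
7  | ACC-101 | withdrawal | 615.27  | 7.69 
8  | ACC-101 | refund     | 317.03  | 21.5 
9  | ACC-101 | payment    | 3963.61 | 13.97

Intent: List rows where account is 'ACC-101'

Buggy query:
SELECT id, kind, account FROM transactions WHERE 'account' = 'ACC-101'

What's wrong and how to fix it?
Bug: Single quotes denote string literals in SQL; the column name is being compared as a constant string

Fix: Reference the column as account without single quotes

Corrected query:
SELECT id, kind, account FROM transactions WHERE account = 'ACC-101'

Result:
id | kind       | account
---+------------+--------
2  | transfer   | ACC-101
3  | payment    | ACC-101
5  | interest   | ACC-101
6  | refund     | ACC-101
7  | withdrawal | ACC-101
8  | refund     | ACC-101
9  | payment    | ACC-101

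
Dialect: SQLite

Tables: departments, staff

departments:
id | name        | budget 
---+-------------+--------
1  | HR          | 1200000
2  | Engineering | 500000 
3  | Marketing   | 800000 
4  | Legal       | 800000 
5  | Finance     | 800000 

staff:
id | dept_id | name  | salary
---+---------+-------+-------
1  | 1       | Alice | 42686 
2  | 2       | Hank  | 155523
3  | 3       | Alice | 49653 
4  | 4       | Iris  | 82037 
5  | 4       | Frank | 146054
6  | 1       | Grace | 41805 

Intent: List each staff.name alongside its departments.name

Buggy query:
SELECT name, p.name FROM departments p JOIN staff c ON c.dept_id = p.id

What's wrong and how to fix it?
Bug: 'name' exists in both joined tables, so the database can't tell which one is meant

Fix: Prefix ambiguous columns with the table alias

Corrected query:
SELECT c.name, p.name FROM departments p JOIN staff c ON c.dept_id = p.id

Result:
name  | name       
------+------------
Alice | HR         
Hank  | Engineering
Alice | Marketing  
Iris  | Legal      
Frank | Legal      
Grace | HR         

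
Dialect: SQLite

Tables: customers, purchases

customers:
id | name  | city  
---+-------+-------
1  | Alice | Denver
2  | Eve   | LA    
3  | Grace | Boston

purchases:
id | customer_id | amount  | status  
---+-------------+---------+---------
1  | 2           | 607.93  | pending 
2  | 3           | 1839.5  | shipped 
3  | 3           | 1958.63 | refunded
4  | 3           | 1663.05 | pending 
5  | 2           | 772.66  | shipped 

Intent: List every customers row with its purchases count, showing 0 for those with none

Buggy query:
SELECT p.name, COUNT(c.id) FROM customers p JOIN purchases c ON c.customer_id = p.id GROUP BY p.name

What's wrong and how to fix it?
Bug: An inner join excludes parents with zero children

Fix: Use LEFT JOIN so parents without children still appear (COUNT(c.id) gives 0)

Corrected query:
SELECT p.name, COUNT(c.id) FROM customers p LEFT JOIN purchases c ON c.customer_id = p.id GROUP BY p.name

Result:
name  | COUNT(c.id)
------+------------
Alice | 0          
Eve   | 2          
Grace | 3          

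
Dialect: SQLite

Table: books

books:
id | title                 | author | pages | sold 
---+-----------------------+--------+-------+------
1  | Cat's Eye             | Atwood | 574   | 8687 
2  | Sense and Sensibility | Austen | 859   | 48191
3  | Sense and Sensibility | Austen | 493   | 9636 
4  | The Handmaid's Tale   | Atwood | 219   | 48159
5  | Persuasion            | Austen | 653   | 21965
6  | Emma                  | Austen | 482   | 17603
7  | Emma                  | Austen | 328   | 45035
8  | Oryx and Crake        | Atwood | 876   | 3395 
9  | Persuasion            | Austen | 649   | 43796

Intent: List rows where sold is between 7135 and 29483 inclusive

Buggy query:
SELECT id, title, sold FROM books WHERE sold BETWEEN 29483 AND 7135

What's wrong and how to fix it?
Bug: BETWEEN expects the lower bound first; with 29483 AND 7135 the range is empty

Fix: Write BETWEEN 7135 AND 29483

Corrected query:
SELECT id, title, sold FROM books WHERE sold BETWEEN 7135 AND 29483

Result:
id | title                 | sold 
---+-----------------------+------
1  | Cat's Eye             | 8687 
3  | Sense and Sensibility | 9636 
5  | Persuasion            | 21965
6  | Emma                  | 17603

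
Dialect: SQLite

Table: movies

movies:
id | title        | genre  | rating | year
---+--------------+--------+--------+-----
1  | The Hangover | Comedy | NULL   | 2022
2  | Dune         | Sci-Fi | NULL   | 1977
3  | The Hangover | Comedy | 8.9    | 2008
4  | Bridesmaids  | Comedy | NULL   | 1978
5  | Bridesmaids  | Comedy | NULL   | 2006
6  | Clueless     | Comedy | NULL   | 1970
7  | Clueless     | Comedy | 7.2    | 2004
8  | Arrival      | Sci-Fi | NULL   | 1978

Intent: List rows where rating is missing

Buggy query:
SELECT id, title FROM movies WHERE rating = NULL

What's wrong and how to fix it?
Bug: Comparing to NULL with '=' never matches; NULL = NULL is unknown, not true

Fix: Replace '= NULL' with 'IS NULL'

Corrected query:
SELECT id, title FROM movies WHERE rating IS NULL

Result:
id | title       
---+-------------
1  | The Hangover
2  | Dune        
4  | Bridesmaids 
5  | Bridesmaids 
6  | Clueless    
8  | Arrival     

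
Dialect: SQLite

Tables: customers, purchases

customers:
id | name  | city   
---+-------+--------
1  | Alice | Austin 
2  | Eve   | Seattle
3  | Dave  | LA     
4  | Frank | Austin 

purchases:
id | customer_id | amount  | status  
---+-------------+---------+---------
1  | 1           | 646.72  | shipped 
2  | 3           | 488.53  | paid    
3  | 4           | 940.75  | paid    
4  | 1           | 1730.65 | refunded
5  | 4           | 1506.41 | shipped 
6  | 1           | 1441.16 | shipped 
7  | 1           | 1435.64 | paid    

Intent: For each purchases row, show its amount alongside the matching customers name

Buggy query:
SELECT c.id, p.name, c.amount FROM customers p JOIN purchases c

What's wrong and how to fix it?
Bug: JOIN with no ON clause produces a cartesian product; every purchases row pairs with every customers row

Fix: Specify the join condition linking the foreign key to the parent id

Corrected query:
SELECT c.id, p.name, c.amount FROM customers p JOIN purchases c ON c.customer_id = p.id

Result:
id | name  | amount 
---+-------+--------
1  | Alice | 646.72 
2  | Dave  | 488.53 
3  | Frank | 940.75 
4  | Alice | 1730.65
5  | Frank | 1506.41
6  | Alice | 1441.16
7  | Alice | 1435.64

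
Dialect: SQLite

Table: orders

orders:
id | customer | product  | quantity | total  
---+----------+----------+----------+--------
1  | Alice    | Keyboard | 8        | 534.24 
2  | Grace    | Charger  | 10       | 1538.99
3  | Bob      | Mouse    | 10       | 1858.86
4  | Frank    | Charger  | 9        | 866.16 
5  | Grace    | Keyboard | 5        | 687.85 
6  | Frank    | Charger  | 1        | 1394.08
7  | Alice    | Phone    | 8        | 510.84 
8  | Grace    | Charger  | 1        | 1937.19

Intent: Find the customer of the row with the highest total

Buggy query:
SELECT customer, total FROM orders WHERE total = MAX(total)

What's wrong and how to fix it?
Bug: WHERE is evaluated per row; an aggregate over the whole table isn't defined there

Fix: Wrap MAX in a scalar subquery so WHERE compares against a single value

Corrected query:
SELECT customer, total FROM orders WHERE total = (SELECT MAX(total) FROM orders)

Result:
customer | total  
---------+--------
Grace    | 1937.19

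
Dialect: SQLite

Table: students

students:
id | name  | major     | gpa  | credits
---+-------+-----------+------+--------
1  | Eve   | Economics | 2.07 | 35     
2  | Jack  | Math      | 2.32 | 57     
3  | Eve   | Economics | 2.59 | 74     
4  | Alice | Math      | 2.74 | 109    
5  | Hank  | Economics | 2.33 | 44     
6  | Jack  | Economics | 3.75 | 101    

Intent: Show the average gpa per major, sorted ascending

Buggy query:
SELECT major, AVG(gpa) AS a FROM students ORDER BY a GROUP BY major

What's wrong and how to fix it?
Bug: ORDER BY appears before GROUP BY; SQL clause order requires GROUP BY first

Fix: Reorder: SELECT … FROM … GROUP BY … ORDER BY …

Corrected query:
SELECT major, AVG(gpa) AS a FROM students GROUP BY major ORDER BY a

Result:
major     | a    
----------+------
Math      | 2.53 
Economics | 2.685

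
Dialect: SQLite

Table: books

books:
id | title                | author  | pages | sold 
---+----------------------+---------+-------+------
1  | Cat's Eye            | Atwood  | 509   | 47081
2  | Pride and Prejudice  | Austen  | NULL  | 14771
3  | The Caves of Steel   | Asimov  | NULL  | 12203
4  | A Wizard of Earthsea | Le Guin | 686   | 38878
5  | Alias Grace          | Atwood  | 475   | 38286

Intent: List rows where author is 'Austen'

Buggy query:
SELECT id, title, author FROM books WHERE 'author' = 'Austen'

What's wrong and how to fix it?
Bug: 'author' in single quotes is a string literal, not the column; the comparison is literal-vs-literal and never true

Fix: Reference the column as author without single quotes

Corrected query:
SELECT id, title, author FROM books WHERE author = 'Austen'

Result:
id | title               | author
---+---------------------+-------
2  | Pride and Prejudice | Austen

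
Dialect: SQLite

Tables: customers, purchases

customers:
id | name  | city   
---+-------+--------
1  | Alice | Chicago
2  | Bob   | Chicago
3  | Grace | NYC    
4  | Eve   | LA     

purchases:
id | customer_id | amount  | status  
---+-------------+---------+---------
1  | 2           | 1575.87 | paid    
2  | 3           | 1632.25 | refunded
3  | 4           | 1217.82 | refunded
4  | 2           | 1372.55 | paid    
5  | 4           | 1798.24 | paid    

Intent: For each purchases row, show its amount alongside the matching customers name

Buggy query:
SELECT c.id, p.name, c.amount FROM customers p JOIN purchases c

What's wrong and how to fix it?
Bug: JOIN with no ON clause produces a cartesian product; every purchases row pairs with every customers row

Fix: Specify the join condition linking the foreign key to the parent id

Corrected query:
SELECT c.id, p.name, c.amount FROM customers p JOIN purchases c ON c.customer_id = p.id

Result:
id | name  | amount 
---+-------+--------
1  | Bob   | 1575.87
2  | Grace | 1632.25
3  | Eve   | 1217.82
4  | Bob   | 1372.55
5  | Eve   | 1798.24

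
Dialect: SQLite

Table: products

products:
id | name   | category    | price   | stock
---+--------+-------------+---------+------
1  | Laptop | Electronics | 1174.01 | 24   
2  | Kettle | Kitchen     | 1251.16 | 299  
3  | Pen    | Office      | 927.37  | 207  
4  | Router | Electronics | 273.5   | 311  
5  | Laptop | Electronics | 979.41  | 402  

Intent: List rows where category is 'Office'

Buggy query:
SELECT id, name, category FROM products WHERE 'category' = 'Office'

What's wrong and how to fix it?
Bug: Single quotes denote string literals in SQL; the column name is being compared as a constant string

Fix: Reference the column as category without single quotes

Corrected query:
SELECT id, name, category FROM products WHERE category = 'Office'

Result:
id | name | category
---+------+---------
3  | Pen  | Office  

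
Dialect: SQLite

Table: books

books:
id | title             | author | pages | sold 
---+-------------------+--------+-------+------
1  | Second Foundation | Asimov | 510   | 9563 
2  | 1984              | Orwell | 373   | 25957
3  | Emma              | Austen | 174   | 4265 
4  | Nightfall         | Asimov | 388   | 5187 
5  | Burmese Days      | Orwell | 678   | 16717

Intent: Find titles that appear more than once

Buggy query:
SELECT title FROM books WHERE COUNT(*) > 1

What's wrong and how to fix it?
Bug: COUNT(*) is an aggregate and cannot be used in WHERE

Fix: GROUP BY title, then filter groups with HAVING COUNT(*) > 1

Corrected query:
SELECT title FROM books GROUP BY title HAVING COUNT(*) > 1

Result:
(no rows)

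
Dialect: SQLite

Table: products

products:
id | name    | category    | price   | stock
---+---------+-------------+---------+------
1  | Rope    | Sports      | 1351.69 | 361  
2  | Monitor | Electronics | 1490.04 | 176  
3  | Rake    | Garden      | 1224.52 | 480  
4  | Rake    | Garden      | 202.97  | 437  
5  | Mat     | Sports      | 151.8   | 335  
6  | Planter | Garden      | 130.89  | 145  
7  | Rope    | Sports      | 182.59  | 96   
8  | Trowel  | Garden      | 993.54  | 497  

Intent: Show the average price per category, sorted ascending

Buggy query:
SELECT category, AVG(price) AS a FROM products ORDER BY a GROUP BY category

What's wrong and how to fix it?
Bug: GROUP BY must precede ORDER BY

Fix: Move ORDER BY to the end, after GROUP BY

Corrected query:
SELECT category, AVG(price) AS a FROM products GROUP BY category ORDER BY a

Result:
category    | a         
------------+-----------
Sports      | 562.026667
Garden      | 637.98    
Electronics | 1490.04   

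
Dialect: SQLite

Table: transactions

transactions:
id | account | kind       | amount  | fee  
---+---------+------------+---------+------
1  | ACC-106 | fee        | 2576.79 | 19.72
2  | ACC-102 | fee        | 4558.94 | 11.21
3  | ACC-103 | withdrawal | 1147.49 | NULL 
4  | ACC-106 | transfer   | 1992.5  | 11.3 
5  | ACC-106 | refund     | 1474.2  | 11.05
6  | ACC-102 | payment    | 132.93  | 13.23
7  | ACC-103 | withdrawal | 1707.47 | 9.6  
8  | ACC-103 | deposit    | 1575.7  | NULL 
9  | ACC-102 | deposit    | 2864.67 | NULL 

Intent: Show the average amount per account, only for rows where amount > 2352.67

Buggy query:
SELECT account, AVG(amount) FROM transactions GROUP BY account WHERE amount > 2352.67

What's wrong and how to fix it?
Bug: Row-level WHERE must come before GROUP BY in the clause order

Fix: Place WHERE between FROM and GROUP BY

Corrected query:
SELECT account, AVG(amount) FROM transactions WHERE amount > 2352.67 GROUP BY account

Result:
account | AVG(amount)
--------+------------
ACC-102 | 3711.805   
ACC-106 | 2576.79    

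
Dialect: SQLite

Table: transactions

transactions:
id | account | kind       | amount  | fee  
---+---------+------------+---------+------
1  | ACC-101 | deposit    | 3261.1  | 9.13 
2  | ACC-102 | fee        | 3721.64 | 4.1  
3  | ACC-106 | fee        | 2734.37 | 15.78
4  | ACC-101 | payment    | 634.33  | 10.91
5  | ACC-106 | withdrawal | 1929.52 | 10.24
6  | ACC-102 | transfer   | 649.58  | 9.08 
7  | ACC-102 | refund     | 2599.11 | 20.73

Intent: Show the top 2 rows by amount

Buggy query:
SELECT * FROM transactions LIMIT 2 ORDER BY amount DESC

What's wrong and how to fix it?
Bug: LIMIT must come after ORDER BY

Fix: Swap the clauses: ORDER BY first, then LIMIT

Corrected query:
SELECT * FROM transactions ORDER BY amount DESC LIMIT 2

Result:
id | account | kind    | amount  | fee 
---+---------+---------+---------+-----
2  | ACC-102 | fee     | 3721.64 | 4.1 
1  | ACC-101 | deposit | 3261.1  | 9.13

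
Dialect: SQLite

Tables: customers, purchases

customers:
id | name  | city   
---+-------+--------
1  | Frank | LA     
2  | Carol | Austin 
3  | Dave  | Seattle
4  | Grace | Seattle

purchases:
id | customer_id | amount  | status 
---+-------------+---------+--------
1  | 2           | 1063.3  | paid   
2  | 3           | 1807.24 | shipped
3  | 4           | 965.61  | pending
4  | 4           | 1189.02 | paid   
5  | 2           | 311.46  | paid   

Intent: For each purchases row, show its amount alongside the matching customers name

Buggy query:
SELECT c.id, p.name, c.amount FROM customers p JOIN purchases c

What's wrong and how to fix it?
Bug: Missing join condition: each purchases row is matched to all customers rows instead of just its own

Fix: Add ON c.customer_id = p.id to the JOIN

Corrected query:
SELECT c.id, p.name, c.amount FROM customers p JOIN purchases c ON c.customer_id = p.id

Result:
id | name  | amount 
---+-------+--------
1  | Carol | 1063.3 
2  | Dave  | 1807.24
3  | Grace | 965.61 
4  | Grace | 1189.02
5  | Carol | 311.46 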